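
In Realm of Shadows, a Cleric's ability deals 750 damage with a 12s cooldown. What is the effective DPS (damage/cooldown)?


DPS = damage / cooldown
= 750 / 12
= 62.50

62.50 DPS


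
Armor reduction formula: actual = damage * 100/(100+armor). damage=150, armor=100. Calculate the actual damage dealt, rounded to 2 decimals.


actual = 150 * 100 / (100 + 100)
= 150 * 100 / 200
= 15000 / 200
= 75.00

75.00 damage


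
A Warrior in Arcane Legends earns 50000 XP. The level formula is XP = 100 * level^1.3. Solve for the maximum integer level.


XP = 100 * level^1.3, so level = (XP / 100)^(1/1.3)
= (50000 / 100)^(1/1.3)
= 500.0^0.7692
= 119.1601
Floor: level = 119

level 119


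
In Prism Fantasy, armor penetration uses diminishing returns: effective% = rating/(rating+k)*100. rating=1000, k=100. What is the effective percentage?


effective% = rating / (rating + k) * 100
= 1000 / (1000 + 100) * 100
= 1000 / 1100 * 100
= 0.909091 * 100
= 90.91%

90.91%


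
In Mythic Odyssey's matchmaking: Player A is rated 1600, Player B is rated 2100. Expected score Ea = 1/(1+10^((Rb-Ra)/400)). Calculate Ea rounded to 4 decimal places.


Elo expected score: Ea = 1/(1 + 10^((Rb-Ra)/400))
Rb - Ra = 2100 - 1600 = 500
(Rb-Ra)/400 = 500/400 = 1.25
10^1.25 = 17.782794
Ea = 1/(1 + 17.782794) = 1/18.782794 = 0.0532

0.0532


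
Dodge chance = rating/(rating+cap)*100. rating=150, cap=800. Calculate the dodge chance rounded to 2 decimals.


dodge% = 150 / (150 + 800) * 100
= 150 / 950 * 100
= 0.157895 * 100
= 15.79%

15.79%


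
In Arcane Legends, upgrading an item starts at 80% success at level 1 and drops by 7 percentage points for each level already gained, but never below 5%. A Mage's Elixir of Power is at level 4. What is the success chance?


raw_rate = 80 - 7 * (4 - 1)
= 80 - 7 * 3
= 80 - 21
= 59
Apply floor: max(59, 5) = 59%

59%


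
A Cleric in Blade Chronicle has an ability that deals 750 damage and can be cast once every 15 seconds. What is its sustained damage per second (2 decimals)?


DPS = damage / cooldown
= 750 / 15
= 50.00

50.00 DPS


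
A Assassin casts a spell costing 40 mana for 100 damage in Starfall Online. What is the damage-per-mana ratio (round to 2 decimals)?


Efficiency = damage / mana
= 100 / 40
= 2.50

2.50 dmg/mana


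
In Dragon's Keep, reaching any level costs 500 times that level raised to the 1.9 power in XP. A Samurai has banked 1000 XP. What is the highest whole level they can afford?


XP = 500 * level^1.9, so level = (XP / 500)^(1/1.9)
= (1000 / 500)^(1/1.9)
= 2.0^0.5263
= 1.4402
Floor: level = 1

level 1


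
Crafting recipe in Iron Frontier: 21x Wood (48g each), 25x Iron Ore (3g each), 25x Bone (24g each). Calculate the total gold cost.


Cost breakdown:
  Wood: 21 * 48 = 1008
  Iron Ore: 25 * 3 = 75
  Bone: 25 * 24 = 600
Total = 1008 + 75 + 600 = 1683

1683 gold


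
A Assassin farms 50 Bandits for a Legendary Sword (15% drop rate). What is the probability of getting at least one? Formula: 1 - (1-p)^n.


P(at least one) = 1 - P(none) = 1 - (1-p)^n
p = 15/100 = 0.15
1 - p = 0.85
(1 - p)^50 = 0.85^50 = 0.000296
P(at least one) = 1 - 0.000296 = 0.9997

0.9997


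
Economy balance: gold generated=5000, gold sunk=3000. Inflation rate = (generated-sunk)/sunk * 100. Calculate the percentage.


Net gold = 5000 - 3000 = 2000
Inflation rate = net / sunk * 100 = 2000 / 3000 * 100
= 0.666667 * 100
= 66.67%

66.67%


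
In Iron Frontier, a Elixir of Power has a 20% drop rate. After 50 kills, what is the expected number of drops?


Expected drops = kills * (drop_rate / 100)
= 50 * (20 / 100)
= 50 * 0.2
= 10.0

10.0 drops


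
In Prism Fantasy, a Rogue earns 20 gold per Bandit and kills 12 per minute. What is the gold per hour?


Gold per minute = 20 * 12 = 240
Gold per hour = 240 * 60 = 14400

14400 gold/hour


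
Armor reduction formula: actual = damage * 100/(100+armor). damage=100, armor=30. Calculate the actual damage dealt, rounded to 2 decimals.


actual = 100 * 100 / (100 + 30)
= 100 * 100 / 130
= 10000 / 130
= 76.92

76.92 damage


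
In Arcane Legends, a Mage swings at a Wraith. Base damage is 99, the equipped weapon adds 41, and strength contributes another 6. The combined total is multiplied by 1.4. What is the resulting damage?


Sum base + weapon + str = 99 + 41 + 6 = 146
Multiply by 1.4:
146 * 1.4 = 204.4

204.4 damage


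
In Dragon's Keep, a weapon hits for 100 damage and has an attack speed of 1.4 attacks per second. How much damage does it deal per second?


DPS = damage * attack_speed
= 100 * 1.4
= 140.0

140.0 DPS


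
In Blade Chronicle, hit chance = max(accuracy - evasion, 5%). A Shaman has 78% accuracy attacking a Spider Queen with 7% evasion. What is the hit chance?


accuracy - evasion = 78 - 7 = 71
Apply floor: max(71, 5) = 71
Hit chance = 71%

71%


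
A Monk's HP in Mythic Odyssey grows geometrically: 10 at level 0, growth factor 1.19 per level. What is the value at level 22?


value = base * growth^level
= 10 * 1.19^22
= 10 * 45.923307
= 459.23

459.23 HP


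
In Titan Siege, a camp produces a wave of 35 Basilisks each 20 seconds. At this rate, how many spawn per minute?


Spawns per minute = count * (60 / interval)
= 35 * (60 / 20)
= 35 * 3.0
= 105.0

105.0 per minute


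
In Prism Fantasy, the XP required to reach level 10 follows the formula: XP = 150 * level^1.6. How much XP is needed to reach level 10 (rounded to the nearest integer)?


XP = 150 * level^1.6
Substitute level = 10:
XP = 150 * 10^1.6
= 150 * 39.8107
= 5972

5972 XP


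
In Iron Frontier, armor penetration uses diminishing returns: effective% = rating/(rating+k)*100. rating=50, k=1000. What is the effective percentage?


effective% = rating / (rating + k) * 100
= 50 / (50 + 1000) * 100
= 50 / 1050 * 100
= 0.047619 * 100
= 4.76%

4.76%


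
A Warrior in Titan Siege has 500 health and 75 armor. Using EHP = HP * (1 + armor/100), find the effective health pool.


EHP = 500 * (1 + 75/100)
= 500 * (1 + 0.75)
= 500 * 1.75
= 875.0

875.0 EHP


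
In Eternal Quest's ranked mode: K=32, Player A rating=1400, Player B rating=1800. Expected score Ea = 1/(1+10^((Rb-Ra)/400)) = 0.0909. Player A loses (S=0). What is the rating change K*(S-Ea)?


Elo update: delta = K * (S - Ea), where S = 0 (loses)
S - Ea = 0 - 0.0909 = -0.0909
Rating change = 32 * -0.0909
= -2.91

-2.91 rating points


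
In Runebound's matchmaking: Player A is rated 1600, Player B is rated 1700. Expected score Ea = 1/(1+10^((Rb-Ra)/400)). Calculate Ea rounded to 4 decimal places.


Elo expected score: Ea = 1/(1 + 10^((Rb-Ra)/400))
Rb - Ra = 1700 - 1600 = 100
(Rb-Ra)/400 = 100/400 = 0.25
10^0.25 = 1.778279
Ea = 1/(1 + 1.778279) = 1/2.778279 = 0.3599

0.3599


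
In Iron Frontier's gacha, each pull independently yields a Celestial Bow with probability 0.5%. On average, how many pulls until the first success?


Expected pulls for a geometric distribution = 1/p = 100 / rate%
= 100 / 0.5
= 200.0

200.0 pulls


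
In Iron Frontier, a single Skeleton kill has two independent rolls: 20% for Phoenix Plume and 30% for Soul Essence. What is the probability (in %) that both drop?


For independent events, P(both) = P(A) * P(B)
= 20% * 30%
= 600 / 100 %
= 6.0%

6.0%


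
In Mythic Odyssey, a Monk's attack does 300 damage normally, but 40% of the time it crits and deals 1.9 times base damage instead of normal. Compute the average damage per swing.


E[dmg] = base * (1 + crit_chance * (crit_mult - 1))
cc as decimal = 40/100 = 0.4
cm - 1 = 1.9 - 1 = 0.9
Bonus factor = 0.4 * 0.9 = 0.36
Total multiplier = 1 + 0.36 = 1.36
Expected damage = 300 * 1.36 = 408.00

408.00 damage


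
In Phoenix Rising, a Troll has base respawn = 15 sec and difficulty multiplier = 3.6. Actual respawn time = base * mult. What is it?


Respawn time = base * multiplier
= 15 * 3.6
= 54.0 seconds

54.0 seconds


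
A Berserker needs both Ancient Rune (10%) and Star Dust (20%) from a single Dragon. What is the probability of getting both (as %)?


For independent events, P(both) = P(A) * P(B)
= 10% * 20%
= 200 / 100 %
= 2.0%

2.0%


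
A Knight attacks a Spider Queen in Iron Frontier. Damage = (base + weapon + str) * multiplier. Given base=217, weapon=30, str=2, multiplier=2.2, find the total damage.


Sum base + weapon + str = 217 + 30 + 2 = 249
Multiply by 2.2:
249 * 2.2 = 547.8

547.8 damage


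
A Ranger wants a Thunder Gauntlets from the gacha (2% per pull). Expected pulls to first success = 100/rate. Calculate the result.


Expected pulls for a geometric distribution = 1/p = 100 / rate%
= 100 / 2
= 50.0

50.0 pulls


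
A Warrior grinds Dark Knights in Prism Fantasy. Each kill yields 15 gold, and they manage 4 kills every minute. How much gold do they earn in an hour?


Gold per minute = 15 * 4 = 60
Gold per hour = 60 * 60 = 3600

3600 gold/hour


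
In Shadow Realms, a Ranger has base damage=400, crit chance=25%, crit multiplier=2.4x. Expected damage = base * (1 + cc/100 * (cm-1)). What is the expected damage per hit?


E[dmg] = base * (1 + crit_chance * (crit_mult - 1))
cc as decimal = 25/100 = 0.25
cm - 1 = 2.4 - 1 = 1.4
Bonus factor = 0.25 * 1.4 = 0.35
Total multiplier = 1 + 0.35 = 1.35
Expected damage = 400 * 1.35 = 540.00

540.00 damage


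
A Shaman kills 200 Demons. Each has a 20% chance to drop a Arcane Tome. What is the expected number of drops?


Expected drops = kills * (drop_rate / 100)
= 200 * (20 / 100)
= 200 * 0.2
= 40.0

40.0 drops


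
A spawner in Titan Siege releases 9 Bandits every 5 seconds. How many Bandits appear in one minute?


Spawns per minute = count * (60 / interval)
= 9 * (60 / 5)
= 9 * 12.0
= 108.0

108.0 per minute


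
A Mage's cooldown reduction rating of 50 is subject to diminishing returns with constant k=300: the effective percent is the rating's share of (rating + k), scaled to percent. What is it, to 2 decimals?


effective% = rating / (rating + k) * 100
= 50 / (50 + 300) * 100
= 50 / 350 * 100
= 0.142857 * 100
= 14.29%

14.29%


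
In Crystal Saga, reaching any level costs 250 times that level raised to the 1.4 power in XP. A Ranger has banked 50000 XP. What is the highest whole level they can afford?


XP = 250 * level^1.4, so level = (XP / 250)^(1/1.4)
= (50000 / 250)^(1/1.4)
= 200.0^0.7143
= 44.0142
Floor: level = 44

level 44


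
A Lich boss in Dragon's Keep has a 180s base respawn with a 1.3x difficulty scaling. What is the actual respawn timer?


Respawn time = base * multiplier
= 180 * 1.3
= 234.0 seconds

234.0 seconds


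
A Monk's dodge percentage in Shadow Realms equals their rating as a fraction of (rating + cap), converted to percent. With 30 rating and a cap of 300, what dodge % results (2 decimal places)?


dodge% = 30 / (30 + 300) * 100
= 30 / 330 * 100
= 0.090909 * 100
= 9.09%

9.09%


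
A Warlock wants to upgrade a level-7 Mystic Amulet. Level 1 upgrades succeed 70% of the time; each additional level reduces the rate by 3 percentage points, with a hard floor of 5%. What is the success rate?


raw_rate = 70 - 3 * (7 - 1)
= 70 - 3 * 6
= 70 - 18
= 52
Apply floor: max(52, 5) = 52%

52%


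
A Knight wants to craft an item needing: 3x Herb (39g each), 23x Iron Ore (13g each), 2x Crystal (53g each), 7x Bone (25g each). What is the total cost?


Cost breakdown:
  Herb: 3 * 39 = 117
  Iron Ore: 23 * 13 = 299
  Crystal: 2 * 53 = 106
  Bone: 7 * 25 = 175
Total = 117 + 299 + 106 + 175 = 697

697 gold


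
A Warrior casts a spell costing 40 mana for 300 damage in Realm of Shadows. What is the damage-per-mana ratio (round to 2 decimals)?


Efficiency = damage / mana
= 300 / 40
= 7.50

7.50 dmg/mana


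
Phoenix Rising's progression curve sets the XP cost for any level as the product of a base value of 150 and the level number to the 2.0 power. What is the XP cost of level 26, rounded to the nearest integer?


XP = 150 * level^2.0
Substitute level = 26:
XP = 150 * 26^2.0
= 150 * 676.0
= 101400

101400 XP


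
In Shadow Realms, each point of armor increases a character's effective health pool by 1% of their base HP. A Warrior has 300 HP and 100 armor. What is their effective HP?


EHP = 300 * (1 + 100/100)
= 300 * (1 + 1.0)
= 300 * 2.0
= 600.0

600.0 EHP


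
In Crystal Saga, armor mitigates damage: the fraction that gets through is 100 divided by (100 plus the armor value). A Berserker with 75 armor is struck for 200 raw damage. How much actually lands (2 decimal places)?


actual = 200 * 100 / (100 + 75)
= 200 * 100 / 175
= 20000 / 175
= 114.29

114.29 damage


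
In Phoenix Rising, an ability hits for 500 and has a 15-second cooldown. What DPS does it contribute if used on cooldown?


DPS = damage / cooldown
= 500 / 15
= 33.33

33.33 DPS


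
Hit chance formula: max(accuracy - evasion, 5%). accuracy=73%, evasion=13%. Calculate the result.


accuracy - evasion = 73 - 13 = 60
Apply floor: max(60, 5) = 60
Hit chance = 60%

60%


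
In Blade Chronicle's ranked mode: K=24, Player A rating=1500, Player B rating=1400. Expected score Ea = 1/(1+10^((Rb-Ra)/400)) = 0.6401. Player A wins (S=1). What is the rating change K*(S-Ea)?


Elo update: delta = K * (S - Ea), where S = 1 (wins)
S - Ea = 1 - 0.6401 = 0.3599
Rating change = 24 * 0.3599
= 8.64

8.64 rating points


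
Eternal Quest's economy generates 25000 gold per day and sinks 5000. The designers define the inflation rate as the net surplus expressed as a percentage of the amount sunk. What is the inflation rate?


Net gold = 25000 - 5000 = 20000
Inflation rate = net / sunk * 100 = 20000 / 5000 * 100
= 4.0 * 100
= 400.00%

400.00%


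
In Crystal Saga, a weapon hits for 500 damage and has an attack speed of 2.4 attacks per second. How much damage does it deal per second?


DPS = damage * attack_speed
= 500 * 2.4
= 1200.0

1200.0 DPS


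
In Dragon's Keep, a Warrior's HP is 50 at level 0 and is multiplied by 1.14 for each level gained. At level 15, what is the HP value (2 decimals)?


value = base * growth^level
= 50 * 1.14^15
= 50 * 7.137938
= 356.90

356.90 HP


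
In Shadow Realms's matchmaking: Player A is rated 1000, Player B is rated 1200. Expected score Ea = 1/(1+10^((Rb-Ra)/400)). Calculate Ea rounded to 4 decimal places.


Elo expected score: Ea = 1/(1 + 10^((Rb-Ra)/400))
Rb - Ra = 1200 - 1000 = 200
(Rb-Ra)/400 = 200/400 = 0.5
10^0.5 = 3.162278
Ea = 1/(1 + 3.162278) = 1/4.162278 = 0.2403

0.2403


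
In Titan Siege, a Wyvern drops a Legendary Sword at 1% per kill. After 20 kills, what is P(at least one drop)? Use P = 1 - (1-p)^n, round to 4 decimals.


P(at least one) = 1 - P(none) = 1 - (1-p)^n
p = 1/100 = 0.01
1 - p = 0.99
(1 - p)^20 = 0.99^20 = 0.817907
P(at least one) = 1 - 0.817907 = 0.1821

0.1821


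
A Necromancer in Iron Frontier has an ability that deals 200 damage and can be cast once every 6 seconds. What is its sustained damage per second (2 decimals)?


DPS = damage / cooldown
= 200 / 6
= 33.33

33.33 DPS


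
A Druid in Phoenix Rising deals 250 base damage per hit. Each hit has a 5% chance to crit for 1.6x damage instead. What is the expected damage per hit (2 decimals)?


E[dmg] = base * (1 + crit_chance * (crit_mult - 1))
cc as decimal = 5/100 = 0.05
cm - 1 = 1.6 - 1 = 0.6
Bonus factor = 0.05 * 0.6 = 0.03
Total multiplier = 1 + 0.03 = 1.03
Expected damage = 250 * 1.03 = 257.50

257.50 damage


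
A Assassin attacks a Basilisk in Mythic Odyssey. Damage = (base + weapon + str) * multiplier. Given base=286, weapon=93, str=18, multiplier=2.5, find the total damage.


Sum base + weapon + str = 286 + 93 + 18 = 397
Multiply by 2.5:
397 * 2.5 = 992.5

992.5 damage


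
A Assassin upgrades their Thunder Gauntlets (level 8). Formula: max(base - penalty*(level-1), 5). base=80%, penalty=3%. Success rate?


raw_rate = 80 - 3 * (8 - 1)
= 80 - 3 * 7
= 80 - 21
= 59
Apply floor: max(59, 5) = 59%

59%


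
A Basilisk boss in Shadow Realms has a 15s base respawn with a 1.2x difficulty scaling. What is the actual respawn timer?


Respawn time = base * multiplier
= 15 * 1.2
= 18.0 seconds

18.0 seconds


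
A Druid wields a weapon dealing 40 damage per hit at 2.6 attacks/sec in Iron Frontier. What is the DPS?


DPS = damage * attack_speed
= 40 * 2.6
= 104.0

104.0 DPS


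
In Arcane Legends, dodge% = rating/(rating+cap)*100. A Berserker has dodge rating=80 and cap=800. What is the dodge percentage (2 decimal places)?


dodge% = 80 / (80 + 800) * 100
= 80 / 880 * 100
= 0.090909 * 100
= 9.09%

9.09%


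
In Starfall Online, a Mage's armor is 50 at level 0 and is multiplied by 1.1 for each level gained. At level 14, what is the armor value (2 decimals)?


value = base * growth^level
= 50 * 1.1^14
= 50 * 3.797498
= 189.87

189.87 armor


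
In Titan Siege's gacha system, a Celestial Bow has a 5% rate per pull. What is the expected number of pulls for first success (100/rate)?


Expected pulls for a geometric distribution = 1/p = 100 / rate%
= 100 / 5
= 20.0

20.0 pulls


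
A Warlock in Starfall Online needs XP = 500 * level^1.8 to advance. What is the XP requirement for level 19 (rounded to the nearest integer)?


XP = 500 * level^1.8
Substitute level = 19:
XP = 500 * 19^1.8
= 500 * 200.3348
= 100167

100167 XP


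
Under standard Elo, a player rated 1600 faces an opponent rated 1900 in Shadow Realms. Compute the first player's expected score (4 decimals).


Elo expected score: Ea = 1/(1 + 10^((Rb-Ra)/400))
Rb - Ra = 1900 - 1600 = 300
(Rb-Ra)/400 = 300/400 = 0.75
10^0.75 = 5.623413
Ea = 1/(1 + 5.623413) = 1/6.623413 = 0.1510

0.1510


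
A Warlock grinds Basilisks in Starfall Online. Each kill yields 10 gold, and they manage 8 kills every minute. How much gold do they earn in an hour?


Gold per minute = 10 * 8 = 80
Gold per hour = 80 * 60 = 4800

4800 gold/hour


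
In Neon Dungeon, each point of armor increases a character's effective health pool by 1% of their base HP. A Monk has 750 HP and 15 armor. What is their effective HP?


EHP = 750 * (1 + 15/100)
= 750 * (1 + 0.15)
= 750 * 1.15
= 862.5

862.5 EHP


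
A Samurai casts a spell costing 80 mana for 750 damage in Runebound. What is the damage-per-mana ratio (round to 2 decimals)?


Efficiency = damage / mana
= 750 / 80
= 9.38

9.38 dmg/mana


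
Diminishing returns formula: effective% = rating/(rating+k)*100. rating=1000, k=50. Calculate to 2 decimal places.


effective% = rating / (rating + k) * 100
= 1000 / (1000 + 50) * 100
= 1000 / 1050 * 100
= 0.952381 * 100
= 95.24%

95.24%


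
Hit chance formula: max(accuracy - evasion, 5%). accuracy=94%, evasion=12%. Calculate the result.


accuracy - evasion = 94 - 12 = 82
Apply floor: max(82, 5) = 82
Hit chance = 82%

82%


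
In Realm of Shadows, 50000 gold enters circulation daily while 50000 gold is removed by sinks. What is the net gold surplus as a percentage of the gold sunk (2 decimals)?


Net gold = 50000 - 50000 = 0
Inflation rate = net / sunk * 100 = 0 / 50000 * 100
= 0.0 * 100
= 0.00%

0.00%


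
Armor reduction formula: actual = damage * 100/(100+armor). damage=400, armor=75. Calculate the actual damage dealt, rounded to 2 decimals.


actual = 400 * 100 / (100 + 75)
= 400 * 100 / 175
= 40000 / 175
= 228.57

228.57 damage


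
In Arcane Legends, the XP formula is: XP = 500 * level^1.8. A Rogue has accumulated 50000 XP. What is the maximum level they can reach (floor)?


XP = 500 * level^1.8, so level = (XP / 500)^(1/1.8)
= (50000 / 500)^(1/1.8)
= 100.0^0.5556
= 12.9155
Floor: level = 12

level 12


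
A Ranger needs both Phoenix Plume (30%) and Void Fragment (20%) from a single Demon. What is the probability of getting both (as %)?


For independent events, P(both) = P(A) * P(B)
= 30% * 20%
= 600 / 100 %
= 6.0%

6.0%


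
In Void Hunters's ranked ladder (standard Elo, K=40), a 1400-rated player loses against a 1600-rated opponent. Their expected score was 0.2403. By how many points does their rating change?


Elo update: delta = K * (S - Ea), where S = 0 (loses)
S - Ea = 0 - 0.2403 = -0.2403
Rating change = 40 * -0.2403
= -9.61

-9.61 rating points


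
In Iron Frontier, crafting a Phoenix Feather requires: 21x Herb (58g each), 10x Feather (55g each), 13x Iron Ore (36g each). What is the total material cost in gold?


Cost breakdown:
  Herb: 21 * 58 = 1218
  Feather: 10 * 55 = 550
  Iron Ore: 13 * 36 = 468
Total = 1218 + 550 + 468 = 2236

2236 gold


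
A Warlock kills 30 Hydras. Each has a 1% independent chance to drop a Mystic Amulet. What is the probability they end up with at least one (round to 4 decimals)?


P(at least one) = 1 - P(none) = 1 - (1-p)^n
p = 1/100 = 0.01
1 - p = 0.99
(1 - p)^30 = 0.99^30 = 0.739700
P(at least one) = 1 - 0.739700 = 0.2603

0.2603


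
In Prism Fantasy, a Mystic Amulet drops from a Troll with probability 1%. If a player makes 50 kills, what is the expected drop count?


Expected drops = kills * (drop_rate / 100)
= 50 * (1 / 100)
= 50 * 0.01
= 0.5

0.5 drops


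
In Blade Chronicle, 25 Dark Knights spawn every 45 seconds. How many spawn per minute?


Spawns per minute = count * (60 / interval)
= 25 * (60 / 45)
= 25 * 1.3333
= 33.33

33.33 per minute


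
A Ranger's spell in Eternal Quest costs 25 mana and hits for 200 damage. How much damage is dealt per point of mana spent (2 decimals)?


Efficiency = damage / mana
= 200 / 25
= 8.00

8.00 dmg/mana


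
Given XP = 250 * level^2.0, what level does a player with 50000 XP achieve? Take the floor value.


XP = 250 * level^2.0, so level = (XP / 250)^(1/2.0)
= (50000 / 250)^(1/2.0)
= 200.0^0.5
= 14.1421
Floor: level = 14

level 14


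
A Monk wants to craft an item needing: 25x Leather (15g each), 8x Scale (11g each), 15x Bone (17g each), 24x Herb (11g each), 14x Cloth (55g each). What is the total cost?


Cost breakdown:
  Leather: 25 * 15 = 375
  Scale: 8 * 11 = 88
  Bone: 15 * 17 = 255
  Herb: 24 * 11 = 264
  Cloth: 14 * 55 = 770
Total = 375 + 88 + 255 + 264 + 770 = 1752

1752 gold


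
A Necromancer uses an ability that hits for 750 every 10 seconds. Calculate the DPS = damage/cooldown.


DPS = damage / cooldown
= 750 / 10
= 75.00

75.00 DPS


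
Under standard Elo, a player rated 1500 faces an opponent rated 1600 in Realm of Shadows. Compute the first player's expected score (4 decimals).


Elo expected score: Ea = 1/(1 + 10^((Rb-Ra)/400))
Rb - Ra = 1600 - 1500 = 100
(Rb-Ra)/400 = 100/400 = 0.25
10^0.25 = 1.778279
Ea = 1/(1 + 1.778279) = 1/2.778279 = 0.3599

0.3599


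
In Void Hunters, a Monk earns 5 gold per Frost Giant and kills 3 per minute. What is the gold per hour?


Gold per minute = 5 * 3 = 15
Gold per hour = 15 * 60 = 900

900 gold/hour


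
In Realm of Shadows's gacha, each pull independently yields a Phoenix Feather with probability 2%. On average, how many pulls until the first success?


Expected pulls for a geometric distribution = 1/p = 100 / rate%
= 100 / 2
= 50.0

50.0 pulls


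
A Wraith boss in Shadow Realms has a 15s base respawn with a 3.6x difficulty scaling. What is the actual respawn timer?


Respawn time = base * multiplier
= 15 * 3.6
= 54.0 seconds

54.0 seconds


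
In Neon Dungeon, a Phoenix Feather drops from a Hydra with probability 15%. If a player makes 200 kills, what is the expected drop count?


Expected drops = kills * (drop_rate / 100)
= 200 * (15 / 100)
= 200 * 0.15
= 30.0

30.0 drops


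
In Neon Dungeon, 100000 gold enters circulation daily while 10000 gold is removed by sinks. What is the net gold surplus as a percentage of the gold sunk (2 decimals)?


Net gold = 100000 - 10000 = 90000
Inflation rate = net / sunk * 100 = 90000 / 10000 * 100
= 9.0 * 100
= 900.00%

900.00%


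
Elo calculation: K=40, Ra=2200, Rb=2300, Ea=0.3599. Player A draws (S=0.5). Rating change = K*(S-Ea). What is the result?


Elo update: delta = K * (S - Ea), where S = 0.5 (draws)
S - Ea = 0.5 - 0.3599 = 0.1401
Rating change = 40 * 0.1401
= 5.60

5.60 rating points


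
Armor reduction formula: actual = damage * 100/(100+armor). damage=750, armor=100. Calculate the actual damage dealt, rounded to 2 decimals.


actual = 750 * 100 / (100 + 100)
= 750 * 100 / 200
= 75000 / 200
= 375.00

375.00 damage


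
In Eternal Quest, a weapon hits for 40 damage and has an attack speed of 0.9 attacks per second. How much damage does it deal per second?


DPS = damage * attack_speed
= 40 * 0.9
= 36.0

36.0 DPS


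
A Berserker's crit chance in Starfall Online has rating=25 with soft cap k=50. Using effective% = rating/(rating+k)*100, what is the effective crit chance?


effective% = rating / (rating + k) * 100
= 25 / (25 + 50) * 100
= 25 / 75 * 100
= 0.333333 * 100
= 33.33%

33.33%


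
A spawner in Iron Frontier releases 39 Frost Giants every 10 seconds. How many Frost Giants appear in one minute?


Spawns per minute = count * (60 / interval)
= 39 * (60 / 10)
= 39 * 6.0
= 234.0

234.0 per minute


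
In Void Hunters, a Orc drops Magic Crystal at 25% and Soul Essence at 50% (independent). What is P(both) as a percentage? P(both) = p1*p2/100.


For independent events, P(both) = P(A) * P(B)
= 25% * 50%
= 1250 / 100 %
= 12.5%

12.5%


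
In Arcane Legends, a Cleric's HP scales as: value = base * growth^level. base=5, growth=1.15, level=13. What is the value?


value = base * growth^level
= 5 * 1.15^13
= 5 * 6.152788
= 30.76

30.76 HP


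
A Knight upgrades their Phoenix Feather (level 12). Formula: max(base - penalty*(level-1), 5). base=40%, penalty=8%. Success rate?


raw_rate = 40 - 8 * (12 - 1)
= 40 - 8 * 11
= 40 - 88
= -48
Apply floor: max(-48, 5) = 5%

5%


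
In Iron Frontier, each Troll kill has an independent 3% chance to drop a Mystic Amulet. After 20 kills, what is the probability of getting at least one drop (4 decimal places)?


P(at least one) = 1 - P(none) = 1 - (1-p)^n
p = 3/100 = 0.03
1 - p = 0.97
(1 - p)^20 = 0.97^20 = 0.543794
P(at least one) = 1 - 0.543794 = 0.4562

0.4562


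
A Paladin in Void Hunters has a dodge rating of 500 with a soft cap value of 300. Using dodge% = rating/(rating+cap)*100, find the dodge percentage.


dodge% = 500 / (500 + 300) * 100
= 500 / 800 * 100
= 0.625 * 100
= 62.50%

62.50%


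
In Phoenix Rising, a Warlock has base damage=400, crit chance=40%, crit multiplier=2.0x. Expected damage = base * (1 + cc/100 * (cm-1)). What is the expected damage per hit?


E[dmg] = base * (1 + crit_chance * (crit_mult - 1))
cc as decimal = 40/100 = 0.4
cm - 1 = 2.0 - 1 = 1.0
Bonus factor = 0.4 * 1.0 = 0.4
Total multiplier = 1 + 0.4 = 1.4
Expected damage = 400 * 1.4 = 560.00

560.00 damage


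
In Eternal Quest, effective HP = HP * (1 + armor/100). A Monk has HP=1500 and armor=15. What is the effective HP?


EHP = 1500 * (1 + 15/100)
= 1500 * (1 + 0.15)
= 1500 * 1.15
= 1725.0

1725.0 EHP


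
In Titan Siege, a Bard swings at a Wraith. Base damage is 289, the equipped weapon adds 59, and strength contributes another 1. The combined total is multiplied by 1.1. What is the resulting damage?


Sum base + weapon + str = 289 + 59 + 1 = 349
Multiply by 1.1:
349 * 1.1 = 383.9

383.9 damage


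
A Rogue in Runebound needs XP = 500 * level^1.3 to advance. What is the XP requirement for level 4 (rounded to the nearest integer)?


XP = 500 * level^1.3
Substitute level = 4:
XP = 500 * 4^1.3
= 500 * 6.0629
= 3031

3031 XP


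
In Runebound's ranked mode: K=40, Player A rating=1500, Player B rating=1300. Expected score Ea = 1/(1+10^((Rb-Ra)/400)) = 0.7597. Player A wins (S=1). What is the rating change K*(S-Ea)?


Elo update: delta = K * (S - Ea), where S = 1 (wins)
S - Ea = 1 - 0.7597 = 0.2403
Rating change = 40 * 0.2403
= 9.61

9.61 rating points


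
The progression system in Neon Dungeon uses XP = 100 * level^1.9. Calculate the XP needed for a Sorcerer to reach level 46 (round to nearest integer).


XP = 100 * level^1.9
Substitute level = 46:
XP = 100 * 46^1.9
= 100 * 1442.9121
= 144291

144291 XP


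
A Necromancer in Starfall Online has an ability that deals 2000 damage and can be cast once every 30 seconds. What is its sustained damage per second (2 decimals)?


DPS = damage / cooldown
= 2000 / 30
= 66.67

66.67 DPS


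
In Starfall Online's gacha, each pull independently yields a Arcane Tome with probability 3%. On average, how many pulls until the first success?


Expected pulls for a geometric distribution = 1/p = 100 / rate%
= 100 / 3
= 33.33

33.33 pulls


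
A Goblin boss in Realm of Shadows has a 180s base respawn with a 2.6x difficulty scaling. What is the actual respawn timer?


Respawn time = base * multiplier
= 180 * 2.6
= 468.0 seconds

468.0 seconds


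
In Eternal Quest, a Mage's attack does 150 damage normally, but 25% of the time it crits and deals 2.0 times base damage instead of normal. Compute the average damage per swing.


E[dmg] = base * (1 + crit_chance * (crit_mult - 1))
cc as decimal = 25/100 = 0.25
cm - 1 = 2.0 - 1 = 1.0
Bonus factor = 0.25 * 1.0 = 0.25
Total multiplier = 1 + 0.25 = 1.25
Expected damage = 150 * 1.25 = 187.50

187.50 damage


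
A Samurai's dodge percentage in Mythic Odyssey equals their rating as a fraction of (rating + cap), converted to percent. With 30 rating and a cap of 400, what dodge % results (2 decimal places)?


dodge% = 30 / (30 + 400) * 100
= 30 / 430 * 100
= 0.069767 * 100
= 6.98%

6.98%


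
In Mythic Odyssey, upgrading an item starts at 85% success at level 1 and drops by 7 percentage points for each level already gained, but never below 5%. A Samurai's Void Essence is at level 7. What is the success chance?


raw_rate = 85 - 7 * (7 - 1)
= 85 - 7 * 6
= 85 - 42
= 43
Apply floor: max(43, 5) = 43%

43%


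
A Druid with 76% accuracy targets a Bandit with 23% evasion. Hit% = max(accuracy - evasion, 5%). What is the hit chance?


accuracy - evasion = 76 - 23 = 53
Apply floor: max(53, 5) = 53
Hit chance = 53%

53%


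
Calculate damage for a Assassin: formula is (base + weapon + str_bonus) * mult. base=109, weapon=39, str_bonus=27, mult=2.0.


Sum base + weapon + str = 109 + 39 + 27 = 175
Multiply by 2.0:
175 * 2.0 = 350.0

350.0 damage


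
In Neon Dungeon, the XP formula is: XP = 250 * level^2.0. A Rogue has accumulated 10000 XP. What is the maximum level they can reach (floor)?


XP = 250 * level^2.0, so level = (XP / 250)^(1/2.0)
= (10000 / 250)^(1/2.0)
= 40.0^0.5
= 6.3246
Floor: level = 6

level 6


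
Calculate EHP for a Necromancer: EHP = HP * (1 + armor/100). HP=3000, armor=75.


EHP = 3000 * (1 + 75/100)
= 3000 * (1 + 0.75)
= 3000 * 1.75
= 5250.0

5250.0 EHP


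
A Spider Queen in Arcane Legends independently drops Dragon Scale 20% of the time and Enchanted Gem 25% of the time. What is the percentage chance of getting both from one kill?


For independent events, P(both) = P(A) * P(B)
= 20% * 25%
= 500 / 100 %
= 5.0%

5.0%


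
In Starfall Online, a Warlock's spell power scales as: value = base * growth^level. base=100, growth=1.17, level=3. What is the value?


value = base * growth^level
= 100 * 1.17^3
= 100 * 1.601613
= 160.16

160.16 spell power


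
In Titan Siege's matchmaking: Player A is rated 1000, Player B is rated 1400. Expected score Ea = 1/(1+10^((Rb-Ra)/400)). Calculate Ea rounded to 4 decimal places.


Elo expected score: Ea = 1/(1 + 10^((Rb-Ra)/400))
Rb - Ra = 1400 - 1000 = 400
(Rb-Ra)/400 = 400/400 = 1.0
10^1.0 = 10.0
Ea = 1/(1 + 10.0) = 1/11.0 = 0.0909

0.0909


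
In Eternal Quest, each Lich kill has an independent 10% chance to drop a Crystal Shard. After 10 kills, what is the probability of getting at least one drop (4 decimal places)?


P(at least one) = 1 - P(none) = 1 - (1-p)^n
p = 10/100 = 0.1
1 - p = 0.9
(1 - p)^10 = 0.9^10 = 0.348678
P(at least one) = 1 - 0.348678 = 0.6513

0.6513


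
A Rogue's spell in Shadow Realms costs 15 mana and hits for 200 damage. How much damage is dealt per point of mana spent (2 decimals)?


Efficiency = damage / mana
= 200 / 15
= 13.33

13.33 dmg/mana


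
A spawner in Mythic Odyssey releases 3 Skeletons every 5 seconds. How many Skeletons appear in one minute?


Spawns per minute = count * (60 / interval)
= 3 * (60 / 5)
= 3 * 12.0
= 36.0

36.0 per minute


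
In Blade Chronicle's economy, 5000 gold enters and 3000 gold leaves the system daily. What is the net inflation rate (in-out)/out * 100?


Net gold = 5000 - 3000 = 2000
Inflation rate = net / sunk * 100 = 2000 / 3000 * 100
= 0.666667 * 100
= 66.67%

66.67%


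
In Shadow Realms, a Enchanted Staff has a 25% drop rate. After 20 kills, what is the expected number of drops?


Expected drops = kills * (drop_rate / 100)
= 20 * (25 / 100)
= 20 * 0.25
= 5.0

5.0 drops


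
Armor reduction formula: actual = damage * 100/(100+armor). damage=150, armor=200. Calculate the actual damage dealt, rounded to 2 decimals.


actual = 150 * 100 / (100 + 200)
= 150 * 100 / 300
= 15000 / 300
= 50.00

50.00 damage


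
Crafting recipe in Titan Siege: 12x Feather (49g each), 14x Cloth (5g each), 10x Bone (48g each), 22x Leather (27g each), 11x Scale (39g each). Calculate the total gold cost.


Cost breakdown:
  Feather: 12 * 49 = 588
  Cloth: 14 * 5 = 70
  Bone: 10 * 48 = 480
  Leather: 22 * 27 = 594
  Scale: 11 * 39 = 429
Total = 588 + 70 + 480 + 594 + 429 = 2161

2161 gold


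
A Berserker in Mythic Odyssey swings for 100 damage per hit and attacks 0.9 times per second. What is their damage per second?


DPS = damage * attack_speed
= 100 * 0.9
= 90.0

90.0 DPS


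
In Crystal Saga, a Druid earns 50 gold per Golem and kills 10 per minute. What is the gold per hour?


Gold per minute = 50 * 10 = 500
Gold per hour = 500 * 60 = 30000

30000 gold/hour


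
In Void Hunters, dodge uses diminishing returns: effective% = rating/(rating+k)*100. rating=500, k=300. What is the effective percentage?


effective% = rating / (rating + k) * 100
= 500 / (500 + 300) * 100
= 500 / 800 * 100
= 0.625 * 100
= 62.50%

62.50%


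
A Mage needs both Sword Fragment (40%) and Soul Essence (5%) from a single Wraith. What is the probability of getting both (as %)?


For independent events, P(both) = P(A) * P(B)
= 40% * 5%
= 200 / 100 %
= 2.0%

2.0%


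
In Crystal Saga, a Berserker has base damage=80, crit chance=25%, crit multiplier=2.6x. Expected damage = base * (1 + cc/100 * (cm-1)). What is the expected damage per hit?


E[dmg] = base * (1 + crit_chance * (crit_mult - 1))
cc as decimal = 25/100 = 0.25
cm - 1 = 2.6 - 1 = 1.6
Bonus factor = 0.25 * 1.6 = 0.4
Total multiplier = 1 + 0.4 = 1.4
Expected damage = 80 * 1.4 = 112.00

112.00 damage


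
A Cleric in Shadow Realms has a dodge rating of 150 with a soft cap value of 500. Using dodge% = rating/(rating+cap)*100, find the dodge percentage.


dodge% = 150 / (150 + 500) * 100
= 150 / 650 * 100
= 0.230769 * 100
= 23.08%

23.08%


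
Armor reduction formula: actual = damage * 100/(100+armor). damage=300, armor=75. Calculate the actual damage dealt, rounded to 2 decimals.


actual = 300 * 100 / (100 + 75)
= 300 * 100 / 175
= 30000 / 175
= 171.43

171.43 damage


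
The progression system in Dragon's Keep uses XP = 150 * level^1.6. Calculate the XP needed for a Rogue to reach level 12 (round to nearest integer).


XP = 150 * level^1.6
Substitute level = 12:
XP = 150 * 12^1.6
= 150 * 53.2954
= 7994

7994 XP


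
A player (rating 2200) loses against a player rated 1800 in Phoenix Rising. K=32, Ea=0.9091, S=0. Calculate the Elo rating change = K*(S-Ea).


Elo update: delta = K * (S - Ea), where S = 0 (loses)
S - Ea = 0 - 0.9091 = -0.9091
Rating change = 32 * -0.9091
= -29.09

-29.09 rating points


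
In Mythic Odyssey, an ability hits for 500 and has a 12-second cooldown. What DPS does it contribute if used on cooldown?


DPS = damage / cooldown
= 500 / 12
= 41.67

41.67 DPS


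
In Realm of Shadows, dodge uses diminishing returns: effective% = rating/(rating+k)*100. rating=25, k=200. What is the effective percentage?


effective% = rating / (rating + k) * 100
= 25 / (25 + 200) * 100
= 25 / 225 * 100
= 0.111111 * 100
= 11.11%

11.11%


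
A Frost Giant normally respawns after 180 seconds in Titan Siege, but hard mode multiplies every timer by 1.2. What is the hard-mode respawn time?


Respawn time = base * multiplier
= 180 * 1.2
= 216.0 seconds

216.0 seconds


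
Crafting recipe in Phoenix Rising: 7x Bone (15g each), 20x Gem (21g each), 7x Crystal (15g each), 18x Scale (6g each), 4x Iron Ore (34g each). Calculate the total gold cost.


Cost breakdown:
  Bone: 7 * 15 = 105
  Gem: 20 * 21 = 420
  Crystal: 7 * 15 = 105
  Scale: 18 * 6 = 108
  Iron Ore: 4 * 34 = 136
Total = 105 + 420 + 105 + 108 + 136 = 874

874 gold


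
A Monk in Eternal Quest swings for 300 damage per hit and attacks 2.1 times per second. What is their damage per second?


DPS = damage * attack_speed
= 300 * 2.1
= 630.0

630.0 DPS


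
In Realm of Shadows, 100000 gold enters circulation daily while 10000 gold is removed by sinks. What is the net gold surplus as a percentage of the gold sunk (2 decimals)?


Net gold = 100000 - 10000 = 90000
Inflation rate = net / sunk * 100 = 90000 / 10000 * 100
= 9.0 * 100
= 900.00%

900.00%


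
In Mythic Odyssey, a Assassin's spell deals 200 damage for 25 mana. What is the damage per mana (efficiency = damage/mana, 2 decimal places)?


Efficiency = damage / mana
= 200 / 25
= 8.00

8.00 dmg/mana


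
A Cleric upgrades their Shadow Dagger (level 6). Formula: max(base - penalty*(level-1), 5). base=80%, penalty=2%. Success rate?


raw_rate = 80 - 2 * (6 - 1)
= 80 - 2 * 5
= 80 - 10
= 70
Apply floor: max(70, 5) = 70%

70%


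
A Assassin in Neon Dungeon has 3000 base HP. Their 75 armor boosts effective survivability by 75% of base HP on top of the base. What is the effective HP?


EHP = 3000 * (1 + 75/100)
= 3000 * (1 + 0.75)
= 3000 * 1.75
= 5250.0

5250.0 EHP


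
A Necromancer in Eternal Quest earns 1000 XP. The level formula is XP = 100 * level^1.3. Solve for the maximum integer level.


XP = 100 * level^1.3, so level = (XP / 100)^(1/1.3)
= (1000 / 100)^(1/1.3)
= 10.0^0.7692
= 5.878
Floor: level = 5

level 5


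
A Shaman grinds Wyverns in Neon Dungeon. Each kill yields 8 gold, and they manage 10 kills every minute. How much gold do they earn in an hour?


Gold per minute = 8 * 10 = 80
Gold per hour = 80 * 60 = 4800

4800 gold/hour


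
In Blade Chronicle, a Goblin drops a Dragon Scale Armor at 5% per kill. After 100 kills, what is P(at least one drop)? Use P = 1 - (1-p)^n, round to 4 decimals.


P(at least one) = 1 - P(none) = 1 - (1-p)^n
p = 5/100 = 0.05
1 - p = 0.95
(1 - p)^100 = 0.95^100 = 0.005921
P(at least one) = 1 - 0.005921 = 0.9941

0.9941


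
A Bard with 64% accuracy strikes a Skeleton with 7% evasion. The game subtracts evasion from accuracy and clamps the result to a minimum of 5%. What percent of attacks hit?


accuracy - evasion = 64 - 7 = 57
Apply floor: max(57, 5) = 57
Hit chance = 57%

57%


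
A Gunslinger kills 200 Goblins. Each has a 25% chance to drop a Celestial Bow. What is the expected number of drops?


Expected drops = kills * (drop_rate / 100)
= 200 * (25 / 100)
= 200 * 0.25
= 50.0

50.0 drops


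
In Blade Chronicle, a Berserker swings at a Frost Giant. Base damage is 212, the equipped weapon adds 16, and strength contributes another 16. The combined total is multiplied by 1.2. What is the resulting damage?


Sum base + weapon + str = 212 + 16 + 16 = 244
Multiply by 1.2:
244 * 1.2 = 292.8

292.8 damage


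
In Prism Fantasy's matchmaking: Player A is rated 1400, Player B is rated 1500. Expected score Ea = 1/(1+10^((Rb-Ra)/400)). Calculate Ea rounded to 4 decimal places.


Elo expected score: Ea = 1/(1 + 10^((Rb-Ra)/400))
Rb - Ra = 1500 - 1400 = 100
(Rb-Ra)/400 = 100/400 = 0.25
10^0.25 = 1.778279
Ea = 1/(1 + 1.778279) = 1/2.778279 = 0.3599

0.3599
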